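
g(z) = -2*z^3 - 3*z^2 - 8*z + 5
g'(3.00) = -80.00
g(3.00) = -100.00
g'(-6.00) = -188.00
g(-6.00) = 377.00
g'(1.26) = -25.09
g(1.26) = -13.84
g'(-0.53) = -6.51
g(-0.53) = 8.70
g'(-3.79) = -71.44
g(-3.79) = 101.11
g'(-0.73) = -6.82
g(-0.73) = 10.02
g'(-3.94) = -77.50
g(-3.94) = 112.28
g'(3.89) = -122.13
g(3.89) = -189.24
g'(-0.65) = -6.64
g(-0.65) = 9.48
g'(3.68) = -111.33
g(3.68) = -164.74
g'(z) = -6*z^2 - 6*z - 8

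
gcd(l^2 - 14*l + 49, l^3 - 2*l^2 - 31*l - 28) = l - 7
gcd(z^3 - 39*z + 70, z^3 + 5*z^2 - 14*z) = z^2 + 5*z - 14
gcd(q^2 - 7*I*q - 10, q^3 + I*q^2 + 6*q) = q - 2*I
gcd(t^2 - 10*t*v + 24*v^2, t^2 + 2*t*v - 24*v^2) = t - 4*v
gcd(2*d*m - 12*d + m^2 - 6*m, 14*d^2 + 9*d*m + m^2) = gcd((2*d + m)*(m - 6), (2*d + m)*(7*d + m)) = 2*d + m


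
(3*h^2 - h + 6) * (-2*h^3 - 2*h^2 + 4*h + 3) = -6*h^5 - 4*h^4 + 2*h^3 - 7*h^2 + 21*h + 18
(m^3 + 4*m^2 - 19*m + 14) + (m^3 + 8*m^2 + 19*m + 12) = 2*m^3 + 12*m^2 + 26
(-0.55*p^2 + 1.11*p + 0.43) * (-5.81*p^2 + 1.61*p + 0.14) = 3.1955*p^4 - 7.3346*p^3 - 0.7882*p^2 + 0.8477*p + 0.0602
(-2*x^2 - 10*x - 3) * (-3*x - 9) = 6*x^3 + 48*x^2 + 99*x + 27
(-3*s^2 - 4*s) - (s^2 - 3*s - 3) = -4*s^2 - s + 3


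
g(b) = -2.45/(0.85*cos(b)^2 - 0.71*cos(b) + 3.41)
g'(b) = -2.45*(1.7*sin(b)*cos(b) - 0.71*sin(b))/(0.85*cos(b)^2 - 0.71*cos(b) + 3.41)^2 = (1.7395 - 4.165*cos(b))*sin(b)/(0.85*cos(b)^2 - 0.71*cos(b) + 3.41)^2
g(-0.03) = -0.69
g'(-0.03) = 0.01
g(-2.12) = -0.61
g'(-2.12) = -0.21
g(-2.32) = -0.57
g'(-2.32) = -0.18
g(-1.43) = -0.74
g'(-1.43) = -0.10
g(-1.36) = -0.74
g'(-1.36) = -0.08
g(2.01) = -0.63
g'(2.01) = 0.21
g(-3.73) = -0.53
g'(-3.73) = 0.14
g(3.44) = -0.50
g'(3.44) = -0.07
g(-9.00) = -0.51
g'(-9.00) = -0.10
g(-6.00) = -0.70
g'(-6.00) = -0.05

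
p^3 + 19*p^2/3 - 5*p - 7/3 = (p - 1)*(p + 1/3)*(p + 7)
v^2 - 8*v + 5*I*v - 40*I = (v - 8)*(v + 5*I)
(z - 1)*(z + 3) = z^2 + 2*z - 3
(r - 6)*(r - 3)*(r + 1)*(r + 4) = r^4 - 4*r^3 - 23*r^2 + 54*r + 72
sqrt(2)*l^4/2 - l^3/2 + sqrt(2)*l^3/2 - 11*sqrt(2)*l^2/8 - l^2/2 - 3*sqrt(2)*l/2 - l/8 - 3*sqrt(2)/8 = (l + 1/2)^2*(l - 3*sqrt(2)/2)*(sqrt(2)*l/2 + 1)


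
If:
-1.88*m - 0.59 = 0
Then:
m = -0.31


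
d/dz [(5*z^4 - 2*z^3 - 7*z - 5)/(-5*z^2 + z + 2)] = (-50*z^5 + 25*z^4 + 36*z^3 - 47*z^2 - 50*z - 9)/(25*z^4 - 10*z^3 - 19*z^2 + 4*z + 4)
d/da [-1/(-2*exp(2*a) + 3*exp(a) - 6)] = (3 - 4*exp(a))*exp(a)/(2*exp(2*a) - 3*exp(a) + 6)^2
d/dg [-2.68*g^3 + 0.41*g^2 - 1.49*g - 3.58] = -8.04*g^2 + 0.82*g - 1.49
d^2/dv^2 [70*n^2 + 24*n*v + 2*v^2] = 4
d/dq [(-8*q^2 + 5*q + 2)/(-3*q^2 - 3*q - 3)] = (13*q^2 + 20*q - 3)/(3*(q^4 + 2*q^3 + 3*q^2 + 2*q + 1))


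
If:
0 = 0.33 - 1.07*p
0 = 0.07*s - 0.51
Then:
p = 0.31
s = 7.29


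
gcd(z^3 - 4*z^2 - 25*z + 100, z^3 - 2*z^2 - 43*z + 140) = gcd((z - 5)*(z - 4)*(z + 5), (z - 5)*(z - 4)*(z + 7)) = z^2 - 9*z + 20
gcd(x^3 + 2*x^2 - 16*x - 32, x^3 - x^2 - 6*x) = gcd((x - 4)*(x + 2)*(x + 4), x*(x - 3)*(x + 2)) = x + 2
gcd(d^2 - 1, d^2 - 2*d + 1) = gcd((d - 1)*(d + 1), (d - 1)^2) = d - 1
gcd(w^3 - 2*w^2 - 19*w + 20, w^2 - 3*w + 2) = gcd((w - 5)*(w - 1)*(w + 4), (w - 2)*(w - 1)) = w - 1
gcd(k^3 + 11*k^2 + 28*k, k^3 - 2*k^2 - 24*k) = k^2 + 4*k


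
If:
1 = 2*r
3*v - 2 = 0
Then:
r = 1/2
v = 2/3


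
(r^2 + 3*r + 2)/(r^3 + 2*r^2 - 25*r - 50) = (r + 1)/(r^2 - 25)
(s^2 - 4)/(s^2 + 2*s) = (s - 2)/s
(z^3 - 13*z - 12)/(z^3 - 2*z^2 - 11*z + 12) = (z + 1)/(z - 1)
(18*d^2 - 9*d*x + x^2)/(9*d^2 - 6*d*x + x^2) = (-6*d + x)/(-3*d + x)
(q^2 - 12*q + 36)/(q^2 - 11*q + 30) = (q - 6)/(q - 5)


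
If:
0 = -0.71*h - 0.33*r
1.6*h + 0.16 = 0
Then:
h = -0.10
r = 0.22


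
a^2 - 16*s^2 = (a - 4*s)*(a + 4*s)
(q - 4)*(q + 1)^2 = q^3 - 2*q^2 - 7*q - 4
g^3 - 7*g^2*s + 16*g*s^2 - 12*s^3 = (g - 3*s)*(g - 2*s)^2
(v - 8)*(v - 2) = v^2 - 10*v + 16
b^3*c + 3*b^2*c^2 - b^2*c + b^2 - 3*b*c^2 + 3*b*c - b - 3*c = (b - 1)*(b + 3*c)*(b*c + 1)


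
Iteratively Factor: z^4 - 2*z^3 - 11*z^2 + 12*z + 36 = (z + 2)*(z^3 - 4*z^2 - 3*z + 18) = (z - 3)*(z + 2)*(z^2 - z - 6) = (z - 3)*(z + 2)^2*(z - 3)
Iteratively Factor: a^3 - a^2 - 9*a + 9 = (a - 3)*(a^2 + 2*a - 3) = (a - 3)*(a - 1)*(a + 3)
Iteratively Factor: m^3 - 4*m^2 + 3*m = (m - 3)*(m^2 - m) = m*(m - 3)*(m - 1)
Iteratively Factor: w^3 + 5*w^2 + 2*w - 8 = (w + 2)*(w^2 + 3*w - 4) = (w + 2)*(w + 4)*(w - 1)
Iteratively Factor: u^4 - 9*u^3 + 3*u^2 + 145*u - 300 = (u + 4)*(u^3 - 13*u^2 + 55*u - 75) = (u - 5)*(u + 4)*(u^2 - 8*u + 15) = (u - 5)*(u - 3)*(u + 4)*(u - 5)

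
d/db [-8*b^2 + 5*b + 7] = 5 - 16*b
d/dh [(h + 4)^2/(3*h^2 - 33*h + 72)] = (-19*h^2 + 16*h + 368)/(3*(h^4 - 22*h^3 + 169*h^2 - 528*h + 576))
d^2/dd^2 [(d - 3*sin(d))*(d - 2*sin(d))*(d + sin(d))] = 4*d^2*sin(d) - 16*d*cos(d) + 2*d*cos(2*d) + 6*d - 25*sin(d)/2 + 2*sin(2*d) + 27*sin(3*d)/2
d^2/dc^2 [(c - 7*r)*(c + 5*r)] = 2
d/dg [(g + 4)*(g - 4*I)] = 2*g + 4 - 4*I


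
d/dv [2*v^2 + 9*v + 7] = 4*v + 9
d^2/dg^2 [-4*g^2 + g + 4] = -8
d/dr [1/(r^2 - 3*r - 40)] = (3 - 2*r)/(-r^2 + 3*r + 40)^2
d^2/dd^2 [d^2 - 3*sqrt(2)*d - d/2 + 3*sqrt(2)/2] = 2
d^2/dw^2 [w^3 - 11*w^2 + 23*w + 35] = 6*w - 22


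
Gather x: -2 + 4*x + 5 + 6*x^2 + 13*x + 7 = 6*x^2 + 17*x + 10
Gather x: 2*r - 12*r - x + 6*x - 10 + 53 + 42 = -10*r + 5*x + 85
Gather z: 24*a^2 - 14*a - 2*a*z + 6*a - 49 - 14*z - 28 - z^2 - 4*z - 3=24*a^2 - 8*a - z^2 + z*(-2*a - 18) - 80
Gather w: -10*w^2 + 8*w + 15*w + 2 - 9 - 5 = -10*w^2 + 23*w - 12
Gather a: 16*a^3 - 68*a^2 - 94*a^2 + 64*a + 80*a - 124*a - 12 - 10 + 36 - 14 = 16*a^3 - 162*a^2 + 20*a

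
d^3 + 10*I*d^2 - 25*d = d*(d + 5*I)^2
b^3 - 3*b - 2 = (b - 2)*(b + 1)^2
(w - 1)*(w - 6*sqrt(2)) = w^2 - 6*sqrt(2)*w - w + 6*sqrt(2)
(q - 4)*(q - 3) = q^2 - 7*q + 12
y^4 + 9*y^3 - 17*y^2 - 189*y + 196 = (y - 4)*(y - 1)*(y + 7)^2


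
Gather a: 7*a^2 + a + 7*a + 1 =7*a^2 + 8*a + 1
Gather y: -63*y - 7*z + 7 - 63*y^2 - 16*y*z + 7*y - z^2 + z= -63*y^2 + y*(-16*z - 56) - z^2 - 6*z + 7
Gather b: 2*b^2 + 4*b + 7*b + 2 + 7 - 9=2*b^2 + 11*b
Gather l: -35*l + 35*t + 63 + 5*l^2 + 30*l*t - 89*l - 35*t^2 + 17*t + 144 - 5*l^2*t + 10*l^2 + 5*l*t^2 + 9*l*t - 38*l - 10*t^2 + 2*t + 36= l^2*(15 - 5*t) + l*(5*t^2 + 39*t - 162) - 45*t^2 + 54*t + 243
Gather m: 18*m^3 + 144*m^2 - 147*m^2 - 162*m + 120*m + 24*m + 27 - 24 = 18*m^3 - 3*m^2 - 18*m + 3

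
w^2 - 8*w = w*(w - 8)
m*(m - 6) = m^2 - 6*m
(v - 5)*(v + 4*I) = v^2 - 5*v + 4*I*v - 20*I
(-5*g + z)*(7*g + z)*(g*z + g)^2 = -35*g^4*z^2 - 70*g^4*z - 35*g^4 + 2*g^3*z^3 + 4*g^3*z^2 + 2*g^3*z + g^2*z^4 + 2*g^2*z^3 + g^2*z^2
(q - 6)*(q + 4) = q^2 - 2*q - 24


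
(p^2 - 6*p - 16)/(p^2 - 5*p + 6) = (p^2 - 6*p - 16)/(p^2 - 5*p + 6)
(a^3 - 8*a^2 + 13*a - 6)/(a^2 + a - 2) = (a^2 - 7*a + 6)/(a + 2)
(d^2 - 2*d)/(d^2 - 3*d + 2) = d/(d - 1)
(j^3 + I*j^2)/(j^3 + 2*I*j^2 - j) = j/(j + I)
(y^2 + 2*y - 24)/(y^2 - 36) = (y - 4)/(y - 6)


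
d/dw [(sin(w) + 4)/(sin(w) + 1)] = -3*cos(w)/(sin(w) + 1)^2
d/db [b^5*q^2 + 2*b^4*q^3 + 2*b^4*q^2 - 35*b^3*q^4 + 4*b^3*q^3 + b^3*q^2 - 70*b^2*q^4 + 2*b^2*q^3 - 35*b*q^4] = q^2*(5*b^4 + 8*b^3*q + 8*b^3 - 105*b^2*q^2 + 12*b^2*q + 3*b^2 - 140*b*q^2 + 4*b*q - 35*q^2)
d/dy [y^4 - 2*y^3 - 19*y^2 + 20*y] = 4*y^3 - 6*y^2 - 38*y + 20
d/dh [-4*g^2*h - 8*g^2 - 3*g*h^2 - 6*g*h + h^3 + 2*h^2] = -4*g^2 - 6*g*h - 6*g + 3*h^2 + 4*h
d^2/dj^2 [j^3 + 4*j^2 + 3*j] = 6*j + 8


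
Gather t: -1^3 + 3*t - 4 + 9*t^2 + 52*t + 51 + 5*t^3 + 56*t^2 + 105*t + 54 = 5*t^3 + 65*t^2 + 160*t + 100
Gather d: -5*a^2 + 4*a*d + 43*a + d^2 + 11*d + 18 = -5*a^2 + 43*a + d^2 + d*(4*a + 11) + 18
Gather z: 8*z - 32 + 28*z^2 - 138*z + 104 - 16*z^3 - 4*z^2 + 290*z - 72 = -16*z^3 + 24*z^2 + 160*z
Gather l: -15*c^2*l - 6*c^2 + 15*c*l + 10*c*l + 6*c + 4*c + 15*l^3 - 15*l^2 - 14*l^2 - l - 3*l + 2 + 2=-6*c^2 + 10*c + 15*l^3 - 29*l^2 + l*(-15*c^2 + 25*c - 4) + 4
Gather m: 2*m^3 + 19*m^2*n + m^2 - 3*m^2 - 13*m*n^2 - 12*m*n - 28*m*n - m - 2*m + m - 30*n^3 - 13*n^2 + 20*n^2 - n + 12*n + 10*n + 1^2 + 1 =2*m^3 + m^2*(19*n - 2) + m*(-13*n^2 - 40*n - 2) - 30*n^3 + 7*n^2 + 21*n + 2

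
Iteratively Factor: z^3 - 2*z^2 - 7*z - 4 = (z + 1)*(z^2 - 3*z - 4) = (z + 1)^2*(z - 4)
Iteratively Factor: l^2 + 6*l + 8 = (l + 4)*(l + 2)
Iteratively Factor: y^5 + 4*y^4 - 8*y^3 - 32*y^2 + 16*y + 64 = (y + 2)*(y^4 + 2*y^3 - 12*y^2 - 8*y + 32) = (y - 2)*(y + 2)*(y^3 + 4*y^2 - 4*y - 16) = (y - 2)*(y + 2)*(y + 4)*(y^2 - 4) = (y - 2)*(y + 2)^2*(y + 4)*(y - 2)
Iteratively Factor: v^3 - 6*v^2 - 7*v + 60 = (v - 4)*(v^2 - 2*v - 15) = (v - 4)*(v + 3)*(v - 5)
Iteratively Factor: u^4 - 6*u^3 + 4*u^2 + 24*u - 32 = (u - 2)*(u^3 - 4*u^2 - 4*u + 16) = (u - 2)*(u + 2)*(u^2 - 6*u + 8) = (u - 4)*(u - 2)*(u + 2)*(u - 2)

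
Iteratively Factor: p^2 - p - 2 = (p + 1)*(p - 2)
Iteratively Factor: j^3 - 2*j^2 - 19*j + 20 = (j - 1)*(j^2 - j - 20) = (j - 5)*(j - 1)*(j + 4)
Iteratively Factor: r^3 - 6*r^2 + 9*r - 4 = (r - 1)*(r^2 - 5*r + 4) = (r - 1)^2*(r - 4)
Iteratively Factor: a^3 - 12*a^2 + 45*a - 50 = (a - 5)*(a^2 - 7*a + 10) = (a - 5)*(a - 2)*(a - 5)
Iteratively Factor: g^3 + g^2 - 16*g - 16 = (g - 4)*(g^2 + 5*g + 4) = (g - 4)*(g + 4)*(g + 1)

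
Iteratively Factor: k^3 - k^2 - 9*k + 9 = (k + 3)*(k^2 - 4*k + 3) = (k - 1)*(k + 3)*(k - 3)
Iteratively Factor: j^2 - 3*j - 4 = (j + 1)*(j - 4)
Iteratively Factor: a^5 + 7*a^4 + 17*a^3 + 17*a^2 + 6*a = (a + 1)*(a^4 + 6*a^3 + 11*a^2 + 6*a) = (a + 1)*(a + 2)*(a^3 + 4*a^2 + 3*a) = (a + 1)^2*(a + 2)*(a^2 + 3*a) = a*(a + 1)^2*(a + 2)*(a + 3)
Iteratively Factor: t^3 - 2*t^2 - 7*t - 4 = (t + 1)*(t^2 - 3*t - 4) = (t - 4)*(t + 1)*(t + 1)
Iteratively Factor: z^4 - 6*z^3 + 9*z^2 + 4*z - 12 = (z + 1)*(z^3 - 7*z^2 + 16*z - 12) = (z - 3)*(z + 1)*(z^2 - 4*z + 4) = (z - 3)*(z - 2)*(z + 1)*(z - 2)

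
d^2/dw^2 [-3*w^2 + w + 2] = -6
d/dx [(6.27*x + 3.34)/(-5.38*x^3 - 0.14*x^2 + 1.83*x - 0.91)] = (67.4652*x^3 + 54.7854*x^2 + 0.9352*x - 11.8179)/(28.9444*x^6 + 1.5064*x^5 - 19.6712*x^4 + 9.2792*x^3 + 3.6037*x^2 - 3.3306*x + 0.8281)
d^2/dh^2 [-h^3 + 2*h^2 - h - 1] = 4 - 6*h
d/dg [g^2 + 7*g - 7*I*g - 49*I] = 2*g + 7 - 7*I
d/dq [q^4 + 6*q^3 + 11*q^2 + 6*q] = 4*q^3 + 18*q^2 + 22*q + 6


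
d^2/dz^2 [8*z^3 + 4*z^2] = 48*z + 8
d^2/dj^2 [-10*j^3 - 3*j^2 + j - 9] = -60*j - 6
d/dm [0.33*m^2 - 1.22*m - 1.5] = 0.66*m - 1.22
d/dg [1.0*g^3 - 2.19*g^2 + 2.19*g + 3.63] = 3.0*g^2 - 4.38*g + 2.19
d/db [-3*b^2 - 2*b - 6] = -6*b - 2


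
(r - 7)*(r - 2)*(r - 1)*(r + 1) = r^4 - 9*r^3 + 13*r^2 + 9*r - 14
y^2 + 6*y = y*(y + 6)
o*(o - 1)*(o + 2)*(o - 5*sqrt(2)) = o^4 - 5*sqrt(2)*o^3 + o^3 - 5*sqrt(2)*o^2 - 2*o^2 + 10*sqrt(2)*o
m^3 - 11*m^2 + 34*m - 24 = (m - 6)*(m - 4)*(m - 1)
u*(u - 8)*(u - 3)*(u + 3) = u^4 - 8*u^3 - 9*u^2 + 72*u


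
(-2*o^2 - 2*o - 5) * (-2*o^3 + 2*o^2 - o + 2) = 4*o^5 + 8*o^3 - 12*o^2 + o - 10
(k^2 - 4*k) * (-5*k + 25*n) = -5*k^3 + 25*k^2*n + 20*k^2 - 100*k*n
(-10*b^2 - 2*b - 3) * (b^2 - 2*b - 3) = -10*b^4 + 18*b^3 + 31*b^2 + 12*b + 9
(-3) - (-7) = 4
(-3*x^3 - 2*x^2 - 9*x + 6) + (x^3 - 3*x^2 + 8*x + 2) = -2*x^3 - 5*x^2 - x + 8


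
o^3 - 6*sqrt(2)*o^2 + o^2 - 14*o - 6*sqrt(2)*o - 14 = (o + 1)*(o - 7*sqrt(2))*(o + sqrt(2))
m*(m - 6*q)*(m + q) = m^3 - 5*m^2*q - 6*m*q^2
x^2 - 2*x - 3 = (x - 3)*(x + 1)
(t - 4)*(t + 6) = t^2 + 2*t - 24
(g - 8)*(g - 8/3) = g^2 - 32*g/3 + 64/3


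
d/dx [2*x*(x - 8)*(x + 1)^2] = 8*x^3 - 36*x^2 - 60*x - 16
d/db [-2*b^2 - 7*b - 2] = -4*b - 7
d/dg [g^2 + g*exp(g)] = g*exp(g) + 2*g + exp(g)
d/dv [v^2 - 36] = 2*v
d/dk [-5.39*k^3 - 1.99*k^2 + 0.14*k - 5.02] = -16.17*k^2 - 3.98*k + 0.14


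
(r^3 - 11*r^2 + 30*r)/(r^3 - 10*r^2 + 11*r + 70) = r*(r - 6)/(r^2 - 5*r - 14)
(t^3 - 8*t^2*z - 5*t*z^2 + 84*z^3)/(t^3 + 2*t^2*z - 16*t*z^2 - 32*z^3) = (t^2 - 4*t*z - 21*z^2)/(t^2 + 6*t*z + 8*z^2)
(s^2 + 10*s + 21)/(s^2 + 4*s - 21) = (s + 3)/(s - 3)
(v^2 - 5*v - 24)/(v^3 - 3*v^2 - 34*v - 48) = 1/(v + 2)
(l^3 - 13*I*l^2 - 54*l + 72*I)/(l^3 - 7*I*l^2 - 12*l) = (l - 6*I)/l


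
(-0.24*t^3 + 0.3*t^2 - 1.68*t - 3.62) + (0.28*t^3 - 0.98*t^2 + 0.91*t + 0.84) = 0.04*t^3 - 0.68*t^2 - 0.77*t - 2.78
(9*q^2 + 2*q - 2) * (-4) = -36*q^2 - 8*q + 8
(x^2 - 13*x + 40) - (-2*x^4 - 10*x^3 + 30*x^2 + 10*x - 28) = 2*x^4 + 10*x^3 - 29*x^2 - 23*x + 68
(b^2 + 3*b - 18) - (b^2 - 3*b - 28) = 6*b + 10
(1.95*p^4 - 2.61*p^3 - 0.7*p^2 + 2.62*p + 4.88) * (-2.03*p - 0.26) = -3.9585*p^5 + 4.7913*p^4 + 2.0996*p^3 - 5.1366*p^2 - 10.5876*p - 1.2688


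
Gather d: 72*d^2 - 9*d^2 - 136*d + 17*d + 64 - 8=63*d^2 - 119*d + 56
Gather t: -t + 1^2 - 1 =-t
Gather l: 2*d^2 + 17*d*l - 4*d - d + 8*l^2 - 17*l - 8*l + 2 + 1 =2*d^2 - 5*d + 8*l^2 + l*(17*d - 25) + 3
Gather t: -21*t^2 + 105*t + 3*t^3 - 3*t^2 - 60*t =3*t^3 - 24*t^2 + 45*t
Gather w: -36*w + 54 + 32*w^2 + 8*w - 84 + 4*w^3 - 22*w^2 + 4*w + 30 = 4*w^3 + 10*w^2 - 24*w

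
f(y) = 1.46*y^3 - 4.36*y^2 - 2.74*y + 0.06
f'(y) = 4.38*y^2 - 8.72*y - 2.74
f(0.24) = -0.83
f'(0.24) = -4.58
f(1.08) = -6.15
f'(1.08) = -7.05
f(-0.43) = 0.32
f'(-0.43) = 1.82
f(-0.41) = 0.35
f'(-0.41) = 1.57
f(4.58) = 36.32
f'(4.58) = 49.20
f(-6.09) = -474.72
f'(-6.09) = 212.81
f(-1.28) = -6.64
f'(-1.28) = 15.60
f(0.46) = -1.98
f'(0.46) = -5.82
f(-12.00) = -3117.78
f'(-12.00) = 732.62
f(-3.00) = -70.38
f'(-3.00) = 62.84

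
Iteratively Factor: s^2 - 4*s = (s)*(s - 4)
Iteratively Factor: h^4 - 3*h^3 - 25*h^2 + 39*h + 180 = (h - 4)*(h^3 + h^2 - 21*h - 45) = (h - 5)*(h - 4)*(h^2 + 6*h + 9) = (h - 5)*(h - 4)*(h + 3)*(h + 3)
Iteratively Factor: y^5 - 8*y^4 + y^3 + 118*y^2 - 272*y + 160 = (y - 4)*(y^4 - 4*y^3 - 15*y^2 + 58*y - 40) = (y - 4)*(y - 2)*(y^3 - 2*y^2 - 19*y + 20) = (y - 4)*(y - 2)*(y + 4)*(y^2 - 6*y + 5) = (y - 5)*(y - 4)*(y - 2)*(y + 4)*(y - 1)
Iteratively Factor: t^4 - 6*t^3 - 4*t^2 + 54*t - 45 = (t - 3)*(t^3 - 3*t^2 - 13*t + 15) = (t - 5)*(t - 3)*(t^2 + 2*t - 3) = (t - 5)*(t - 3)*(t + 3)*(t - 1)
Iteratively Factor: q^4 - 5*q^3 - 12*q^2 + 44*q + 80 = (q + 2)*(q^3 - 7*q^2 + 2*q + 40) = (q - 5)*(q + 2)*(q^2 - 2*q - 8) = (q - 5)*(q + 2)^2*(q - 4)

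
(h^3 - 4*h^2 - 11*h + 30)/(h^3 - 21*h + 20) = (h^3 - 4*h^2 - 11*h + 30)/(h^3 - 21*h + 20)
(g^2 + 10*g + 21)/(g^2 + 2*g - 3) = (g + 7)/(g - 1)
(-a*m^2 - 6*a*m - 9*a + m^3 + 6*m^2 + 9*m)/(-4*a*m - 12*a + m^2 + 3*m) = (a*m + 3*a - m^2 - 3*m)/(4*a - m)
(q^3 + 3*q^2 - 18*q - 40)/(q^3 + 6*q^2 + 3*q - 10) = (q - 4)/(q - 1)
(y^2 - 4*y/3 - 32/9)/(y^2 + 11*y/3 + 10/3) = (9*y^2 - 12*y - 32)/(3*(3*y^2 + 11*y + 10))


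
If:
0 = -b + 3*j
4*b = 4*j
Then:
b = 0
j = 0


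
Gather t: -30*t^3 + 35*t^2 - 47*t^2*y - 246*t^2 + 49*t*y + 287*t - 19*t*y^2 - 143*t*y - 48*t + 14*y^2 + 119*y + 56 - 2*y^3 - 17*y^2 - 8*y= -30*t^3 + t^2*(-47*y - 211) + t*(-19*y^2 - 94*y + 239) - 2*y^3 - 3*y^2 + 111*y + 56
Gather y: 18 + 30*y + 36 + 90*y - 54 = 120*y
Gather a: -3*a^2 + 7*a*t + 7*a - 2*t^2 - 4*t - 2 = -3*a^2 + a*(7*t + 7) - 2*t^2 - 4*t - 2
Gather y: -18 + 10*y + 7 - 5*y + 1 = 5*y - 10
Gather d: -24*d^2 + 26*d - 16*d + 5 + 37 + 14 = -24*d^2 + 10*d + 56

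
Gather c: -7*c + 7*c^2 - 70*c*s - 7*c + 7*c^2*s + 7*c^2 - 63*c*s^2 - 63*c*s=c^2*(7*s + 14) + c*(-63*s^2 - 133*s - 14)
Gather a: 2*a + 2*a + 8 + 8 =4*a + 16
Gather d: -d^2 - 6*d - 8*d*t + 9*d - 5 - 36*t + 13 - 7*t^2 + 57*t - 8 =-d^2 + d*(3 - 8*t) - 7*t^2 + 21*t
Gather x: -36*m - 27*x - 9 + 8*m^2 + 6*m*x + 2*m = 8*m^2 - 34*m + x*(6*m - 27) - 9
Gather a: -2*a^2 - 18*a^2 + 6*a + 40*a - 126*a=-20*a^2 - 80*a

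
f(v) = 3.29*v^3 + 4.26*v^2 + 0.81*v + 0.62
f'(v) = 9.87*v^2 + 8.52*v + 0.81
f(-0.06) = 0.59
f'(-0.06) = 0.33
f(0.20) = 0.98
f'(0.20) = 2.91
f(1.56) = 24.74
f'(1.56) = 38.12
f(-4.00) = -145.02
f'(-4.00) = 124.65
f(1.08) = 10.61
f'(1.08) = 21.52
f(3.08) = 139.65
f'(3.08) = 120.68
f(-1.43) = -1.45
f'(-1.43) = 8.81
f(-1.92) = -8.52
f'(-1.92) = 20.84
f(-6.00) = -561.52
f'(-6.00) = 305.01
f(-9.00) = -2060.02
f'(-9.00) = 723.60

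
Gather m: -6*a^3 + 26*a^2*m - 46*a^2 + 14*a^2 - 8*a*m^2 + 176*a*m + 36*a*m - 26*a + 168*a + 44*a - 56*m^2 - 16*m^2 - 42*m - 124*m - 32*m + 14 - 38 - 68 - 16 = -6*a^3 - 32*a^2 + 186*a + m^2*(-8*a - 72) + m*(26*a^2 + 212*a - 198) - 108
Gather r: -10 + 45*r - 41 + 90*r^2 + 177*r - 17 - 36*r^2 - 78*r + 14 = 54*r^2 + 144*r - 54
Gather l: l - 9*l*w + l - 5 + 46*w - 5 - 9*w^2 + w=l*(2 - 9*w) - 9*w^2 + 47*w - 10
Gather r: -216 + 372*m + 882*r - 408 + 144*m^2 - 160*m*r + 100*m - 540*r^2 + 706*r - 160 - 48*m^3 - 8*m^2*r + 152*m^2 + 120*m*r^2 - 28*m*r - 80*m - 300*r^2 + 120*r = -48*m^3 + 296*m^2 + 392*m + r^2*(120*m - 840) + r*(-8*m^2 - 188*m + 1708) - 784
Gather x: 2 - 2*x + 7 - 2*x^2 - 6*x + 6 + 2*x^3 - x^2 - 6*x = 2*x^3 - 3*x^2 - 14*x + 15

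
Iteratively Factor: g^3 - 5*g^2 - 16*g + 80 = (g - 4)*(g^2 - g - 20) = (g - 4)*(g + 4)*(g - 5)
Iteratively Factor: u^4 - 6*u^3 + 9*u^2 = (u)*(u^3 - 6*u^2 + 9*u) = u*(u - 3)*(u^2 - 3*u) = u^2*(u - 3)*(u - 3)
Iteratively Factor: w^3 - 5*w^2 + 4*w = (w - 1)*(w^2 - 4*w) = (w - 4)*(w - 1)*(w)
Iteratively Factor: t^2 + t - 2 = (t - 1)*(t + 2)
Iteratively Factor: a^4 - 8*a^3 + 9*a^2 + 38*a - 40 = (a + 2)*(a^3 - 10*a^2 + 29*a - 20) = (a - 4)*(a + 2)*(a^2 - 6*a + 5) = (a - 5)*(a - 4)*(a + 2)*(a - 1)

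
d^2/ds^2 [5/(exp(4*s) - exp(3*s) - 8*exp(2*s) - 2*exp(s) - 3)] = 5*((-16*exp(3*s) + 9*exp(2*s) + 32*exp(s) + 2)*(-exp(4*s) + exp(3*s) + 8*exp(2*s) + 2*exp(s) + 3) - 2*(-4*exp(3*s) + 3*exp(2*s) + 16*exp(s) + 2)^2*exp(s))*exp(s)/(-exp(4*s) + exp(3*s) + 8*exp(2*s) + 2*exp(s) + 3)^3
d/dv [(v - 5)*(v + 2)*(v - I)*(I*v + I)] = 4*I*v^3 + v^2*(3 - 6*I) + v*(-4 - 26*I) - 13 - 10*I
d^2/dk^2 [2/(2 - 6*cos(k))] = 3*(-3*sin(k)^2 + cos(k) - 3)/(3*cos(k) - 1)^3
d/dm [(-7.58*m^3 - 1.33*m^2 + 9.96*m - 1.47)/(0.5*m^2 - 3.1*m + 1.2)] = (-3.79*m^4 + 46.996*m^3 - 28.145*m^2 - 1.722*m + 7.395)/(0.25*m^4 - 3.1*m^3 + 10.81*m^2 - 7.44*m + 1.44)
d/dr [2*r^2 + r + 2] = 4*r + 1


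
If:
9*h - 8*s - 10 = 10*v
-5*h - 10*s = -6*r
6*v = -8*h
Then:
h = -3*v/4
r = -395*v/96 - 25/12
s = -67*v/32 - 5/4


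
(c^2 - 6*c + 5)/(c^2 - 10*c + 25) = (c - 1)/(c - 5)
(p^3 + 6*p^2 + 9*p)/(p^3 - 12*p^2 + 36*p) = (p^2 + 6*p + 9)/(p^2 - 12*p + 36)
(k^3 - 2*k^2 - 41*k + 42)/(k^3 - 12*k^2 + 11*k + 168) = (k^2 + 5*k - 6)/(k^2 - 5*k - 24)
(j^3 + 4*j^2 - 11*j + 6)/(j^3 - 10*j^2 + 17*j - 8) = (j + 6)/(j - 8)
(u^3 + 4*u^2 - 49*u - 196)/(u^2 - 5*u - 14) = (u^2 + 11*u + 28)/(u + 2)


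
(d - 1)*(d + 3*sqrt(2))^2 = d^3 - d^2 + 6*sqrt(2)*d^2 - 6*sqrt(2)*d + 18*d - 18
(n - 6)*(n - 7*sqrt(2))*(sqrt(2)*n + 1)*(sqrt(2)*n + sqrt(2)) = 2*n^4 - 13*sqrt(2)*n^3 - 10*n^3 - 26*n^2 + 65*sqrt(2)*n^2 + 70*n + 78*sqrt(2)*n + 84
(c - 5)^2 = c^2 - 10*c + 25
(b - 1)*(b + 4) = b^2 + 3*b - 4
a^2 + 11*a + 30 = (a + 5)*(a + 6)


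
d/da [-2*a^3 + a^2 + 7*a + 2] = -6*a^2 + 2*a + 7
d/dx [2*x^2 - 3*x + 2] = 4*x - 3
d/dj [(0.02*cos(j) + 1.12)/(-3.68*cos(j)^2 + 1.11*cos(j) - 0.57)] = (-0.0736*cos(j)^2 - 8.2432*cos(j) + 1.2546)*sin(j)/(13.5424*cos(j)^4 - 8.1696*cos(j)^3 + 5.4273*cos(j)^2 - 1.2654*cos(j) + 0.3249)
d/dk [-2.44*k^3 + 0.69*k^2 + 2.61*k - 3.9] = -7.32*k^2 + 1.38*k + 2.61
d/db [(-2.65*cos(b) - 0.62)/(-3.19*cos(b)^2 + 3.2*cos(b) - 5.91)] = (8.4535*cos(b)^2 + 3.9556*cos(b) - 17.6455)*sin(b)/(10.1761*cos(b)^4 - 20.416*cos(b)^3 + 47.9458*cos(b)^2 - 37.824*cos(b) + 34.9281)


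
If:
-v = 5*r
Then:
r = -v/5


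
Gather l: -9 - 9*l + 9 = -9*l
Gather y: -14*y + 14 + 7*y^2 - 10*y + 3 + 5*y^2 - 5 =12*y^2 - 24*y + 12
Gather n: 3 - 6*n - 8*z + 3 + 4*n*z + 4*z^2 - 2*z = n*(4*z - 6) + 4*z^2 - 10*z + 6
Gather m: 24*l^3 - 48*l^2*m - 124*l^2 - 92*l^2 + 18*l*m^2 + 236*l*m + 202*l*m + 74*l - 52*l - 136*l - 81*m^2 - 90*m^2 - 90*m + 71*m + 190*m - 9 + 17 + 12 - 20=24*l^3 - 216*l^2 - 114*l + m^2*(18*l - 171) + m*(-48*l^2 + 438*l + 171)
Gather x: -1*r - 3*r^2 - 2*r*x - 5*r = -3*r^2 - 2*r*x - 6*r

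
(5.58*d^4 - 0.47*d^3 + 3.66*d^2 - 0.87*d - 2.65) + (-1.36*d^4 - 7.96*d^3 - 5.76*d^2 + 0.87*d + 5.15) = 4.22*d^4 - 8.43*d^3 - 2.1*d^2 + 2.5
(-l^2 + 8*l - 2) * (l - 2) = -l^3 + 10*l^2 - 18*l + 4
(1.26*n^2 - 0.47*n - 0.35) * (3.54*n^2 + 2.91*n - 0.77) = 4.4604*n^4 + 2.0028*n^3 - 3.5769*n^2 - 0.6566*n + 0.2695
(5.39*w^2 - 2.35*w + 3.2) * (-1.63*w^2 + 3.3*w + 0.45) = -8.7857*w^4 + 21.6175*w^3 - 10.5455*w^2 + 9.5025*w + 1.44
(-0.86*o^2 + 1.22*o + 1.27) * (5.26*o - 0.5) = -4.5236*o^3 + 6.8472*o^2 + 6.0702*o - 0.635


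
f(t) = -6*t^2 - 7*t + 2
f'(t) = -12*t - 7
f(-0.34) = 3.69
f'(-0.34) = -2.92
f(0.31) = -0.75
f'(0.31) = -10.72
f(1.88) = -32.37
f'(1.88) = -29.56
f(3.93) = -118.18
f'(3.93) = -54.16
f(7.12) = -352.01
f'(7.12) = -92.44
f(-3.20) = -37.04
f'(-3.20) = 31.40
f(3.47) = -94.54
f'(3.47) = -48.64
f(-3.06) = -32.76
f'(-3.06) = 29.72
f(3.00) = -73.00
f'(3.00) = -43.00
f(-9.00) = -421.00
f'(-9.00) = 101.00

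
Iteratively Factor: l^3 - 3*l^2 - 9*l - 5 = (l + 1)*(l^2 - 4*l - 5) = (l + 1)^2*(l - 5)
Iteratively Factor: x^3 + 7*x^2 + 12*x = (x + 4)*(x^2 + 3*x) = x*(x + 4)*(x + 3)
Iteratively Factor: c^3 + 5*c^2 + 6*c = (c + 3)*(c^2 + 2*c) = (c + 2)*(c + 3)*(c)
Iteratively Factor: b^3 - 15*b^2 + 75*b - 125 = (b - 5)*(b^2 - 10*b + 25) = (b - 5)^2*(b - 5)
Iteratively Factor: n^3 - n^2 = (n)*(n^2 - n) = n*(n - 1)*(n)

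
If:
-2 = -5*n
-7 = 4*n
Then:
No Solution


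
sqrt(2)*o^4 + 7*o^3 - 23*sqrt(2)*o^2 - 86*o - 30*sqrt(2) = (o - 3*sqrt(2))*(o + sqrt(2))*(o + 5*sqrt(2))*(sqrt(2)*o + 1)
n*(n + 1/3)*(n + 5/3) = n^3 + 2*n^2 + 5*n/9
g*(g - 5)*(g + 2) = g^3 - 3*g^2 - 10*g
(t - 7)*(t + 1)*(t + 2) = t^3 - 4*t^2 - 19*t - 14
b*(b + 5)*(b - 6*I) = b^3 + 5*b^2 - 6*I*b^2 - 30*I*b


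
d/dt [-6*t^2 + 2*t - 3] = 2 - 12*t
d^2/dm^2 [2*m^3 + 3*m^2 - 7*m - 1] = 12*m + 6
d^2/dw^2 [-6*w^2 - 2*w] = -12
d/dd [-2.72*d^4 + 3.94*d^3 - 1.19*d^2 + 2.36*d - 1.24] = -10.88*d^3 + 11.82*d^2 - 2.38*d + 2.36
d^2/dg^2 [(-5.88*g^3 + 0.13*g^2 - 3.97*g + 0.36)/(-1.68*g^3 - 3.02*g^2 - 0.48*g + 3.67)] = (5.6843418860808e-14*g^7 - 60.3993600000001*g^6 + 38.7797760000001*g^5 + 544.334112*g^4 + 158.995016*g^3 + 201.492996*g^2 + 722.740548*g + 2.339254)/(4.741632*g^9 + 25.570944*g^8 + 50.031072*g^7 + 11.080952*g^6 - 97.42608*g^5 - 116.085108*g^4 + 36.073656*g^3 + 119.49153*g^2 + 19.395216*g - 49.430863)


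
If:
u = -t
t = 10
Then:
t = 10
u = -10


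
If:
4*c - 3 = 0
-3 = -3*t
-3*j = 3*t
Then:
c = 3/4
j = -1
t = 1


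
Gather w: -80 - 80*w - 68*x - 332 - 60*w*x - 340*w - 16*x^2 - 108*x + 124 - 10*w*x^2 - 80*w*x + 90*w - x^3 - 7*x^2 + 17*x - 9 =w*(-10*x^2 - 140*x - 330) - x^3 - 23*x^2 - 159*x - 297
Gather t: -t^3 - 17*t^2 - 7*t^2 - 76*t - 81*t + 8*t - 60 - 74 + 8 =-t^3 - 24*t^2 - 149*t - 126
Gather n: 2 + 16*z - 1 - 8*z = 8*z + 1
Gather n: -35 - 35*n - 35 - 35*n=-70*n - 70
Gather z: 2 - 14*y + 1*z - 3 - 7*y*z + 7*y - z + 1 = -7*y*z - 7*y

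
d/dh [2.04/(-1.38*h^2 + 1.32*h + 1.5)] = (5.6304*h - 2.6928)/(-1.38*h^2 + 1.32*h + 1.5)^2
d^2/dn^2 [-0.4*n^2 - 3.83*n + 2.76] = -0.800000000000000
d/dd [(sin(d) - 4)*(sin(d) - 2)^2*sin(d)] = 4*(sin(d)^3 - 6*sin(d)^2 + 10*sin(d) - 4)*cos(d)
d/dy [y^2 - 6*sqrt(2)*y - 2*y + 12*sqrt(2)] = 2*y - 6*sqrt(2) - 2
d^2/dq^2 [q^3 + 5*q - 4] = 6*q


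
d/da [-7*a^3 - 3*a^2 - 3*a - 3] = -21*a^2 - 6*a - 3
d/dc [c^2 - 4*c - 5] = 2*c - 4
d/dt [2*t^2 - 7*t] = 4*t - 7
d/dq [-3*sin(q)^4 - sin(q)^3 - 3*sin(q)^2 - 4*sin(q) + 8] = -(12*sin(q)^3 + 3*sin(q)^2 + 6*sin(q) + 4)*cos(q)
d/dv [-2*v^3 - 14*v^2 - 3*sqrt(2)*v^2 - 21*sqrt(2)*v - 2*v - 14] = -6*v^2 - 28*v - 6*sqrt(2)*v - 21*sqrt(2) - 2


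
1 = 1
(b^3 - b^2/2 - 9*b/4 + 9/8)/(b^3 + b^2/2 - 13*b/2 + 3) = (b^2 - 9/4)/(b^2 + b - 6)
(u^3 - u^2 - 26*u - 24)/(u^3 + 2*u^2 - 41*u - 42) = (u + 4)/(u + 7)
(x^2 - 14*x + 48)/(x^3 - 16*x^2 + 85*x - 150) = (x - 8)/(x^2 - 10*x + 25)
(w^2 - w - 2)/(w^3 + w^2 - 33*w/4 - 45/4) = 4*(w^2 - w - 2)/(4*w^3 + 4*w^2 - 33*w - 45)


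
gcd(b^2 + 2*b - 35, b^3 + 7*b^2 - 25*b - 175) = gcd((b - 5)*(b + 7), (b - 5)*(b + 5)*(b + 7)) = b^2 + 2*b - 35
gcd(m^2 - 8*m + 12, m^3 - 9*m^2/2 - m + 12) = m - 2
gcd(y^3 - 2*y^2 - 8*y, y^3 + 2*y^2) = y^2 + 2*y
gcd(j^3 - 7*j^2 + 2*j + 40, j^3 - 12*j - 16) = j^2 - 2*j - 8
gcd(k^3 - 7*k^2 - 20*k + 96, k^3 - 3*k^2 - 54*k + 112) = k - 8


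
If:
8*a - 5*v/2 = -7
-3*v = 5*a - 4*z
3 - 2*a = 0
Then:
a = 3/2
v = 38/5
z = 303/40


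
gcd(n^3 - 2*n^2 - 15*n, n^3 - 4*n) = n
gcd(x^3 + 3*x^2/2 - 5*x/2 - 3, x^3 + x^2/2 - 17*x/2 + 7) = 1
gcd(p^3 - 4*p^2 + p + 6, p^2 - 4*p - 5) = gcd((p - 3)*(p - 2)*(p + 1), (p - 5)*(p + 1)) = p + 1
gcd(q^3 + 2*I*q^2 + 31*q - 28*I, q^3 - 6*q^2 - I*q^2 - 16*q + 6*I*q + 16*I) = q - I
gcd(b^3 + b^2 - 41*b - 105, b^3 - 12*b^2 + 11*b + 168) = b^2 - 4*b - 21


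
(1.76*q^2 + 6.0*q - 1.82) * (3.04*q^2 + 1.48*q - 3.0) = 5.3504*q^4 + 20.8448*q^3 - 1.9328*q^2 - 20.6936*q + 5.46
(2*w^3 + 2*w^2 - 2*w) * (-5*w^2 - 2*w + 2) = -10*w^5 - 14*w^4 + 10*w^3 + 8*w^2 - 4*w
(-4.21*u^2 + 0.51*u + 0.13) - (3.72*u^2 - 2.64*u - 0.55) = -7.93*u^2 + 3.15*u + 0.68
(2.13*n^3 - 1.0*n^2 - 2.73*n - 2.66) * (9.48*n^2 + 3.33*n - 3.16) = 20.1924*n^5 - 2.3871*n^4 - 35.9412*n^3 - 31.1477*n^2 - 0.231*n + 8.4056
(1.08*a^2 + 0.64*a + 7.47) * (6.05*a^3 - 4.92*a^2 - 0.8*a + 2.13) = 6.534*a^5 - 1.4416*a^4 + 41.1807*a^3 - 34.964*a^2 - 4.6128*a + 15.9111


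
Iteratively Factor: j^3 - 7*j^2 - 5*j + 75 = (j + 3)*(j^2 - 10*j + 25) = (j - 5)*(j + 3)*(j - 5)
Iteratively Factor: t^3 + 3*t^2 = (t)*(t^2 + 3*t) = t^2*(t + 3)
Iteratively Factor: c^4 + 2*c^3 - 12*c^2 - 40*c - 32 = (c + 2)*(c^3 - 12*c - 16) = (c + 2)^2*(c^2 - 2*c - 8) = (c - 4)*(c + 2)^2*(c + 2)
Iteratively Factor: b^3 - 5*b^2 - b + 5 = (b - 1)*(b^2 - 4*b - 5) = (b - 5)*(b - 1)*(b + 1)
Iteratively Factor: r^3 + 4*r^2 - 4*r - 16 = (r + 4)*(r^2 - 4) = (r + 2)*(r + 4)*(r - 2)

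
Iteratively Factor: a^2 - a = (a)*(a - 1)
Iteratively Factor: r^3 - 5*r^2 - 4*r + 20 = (r + 2)*(r^2 - 7*r + 10) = (r - 5)*(r + 2)*(r - 2)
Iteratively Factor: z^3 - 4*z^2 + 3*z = (z - 3)*(z^2 - z) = z*(z - 3)*(z - 1)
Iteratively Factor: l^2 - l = (l)*(l - 1)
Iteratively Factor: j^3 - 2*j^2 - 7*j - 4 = (j + 1)*(j^2 - 3*j - 4) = (j + 1)^2*(j - 4)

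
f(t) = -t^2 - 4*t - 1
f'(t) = -2*t - 4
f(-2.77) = 2.41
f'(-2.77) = 1.54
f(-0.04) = -0.84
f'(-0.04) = -3.92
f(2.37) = -16.10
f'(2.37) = -8.74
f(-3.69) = 0.14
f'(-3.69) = 3.38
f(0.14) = -1.58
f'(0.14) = -4.28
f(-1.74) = 2.93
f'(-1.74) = -0.52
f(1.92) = -12.37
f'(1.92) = -7.84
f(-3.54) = 0.63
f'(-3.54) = 3.08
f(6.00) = -61.00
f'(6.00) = -16.00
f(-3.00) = 2.00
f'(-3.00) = 2.00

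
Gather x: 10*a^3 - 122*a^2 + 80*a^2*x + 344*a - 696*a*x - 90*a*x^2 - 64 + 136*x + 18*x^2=10*a^3 - 122*a^2 + 344*a + x^2*(18 - 90*a) + x*(80*a^2 - 696*a + 136) - 64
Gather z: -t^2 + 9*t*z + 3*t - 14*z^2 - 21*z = -t^2 + 3*t - 14*z^2 + z*(9*t - 21)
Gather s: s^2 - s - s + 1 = s^2 - 2*s + 1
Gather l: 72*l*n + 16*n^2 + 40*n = 72*l*n + 16*n^2 + 40*n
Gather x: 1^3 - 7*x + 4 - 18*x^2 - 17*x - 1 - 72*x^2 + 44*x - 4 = -90*x^2 + 20*x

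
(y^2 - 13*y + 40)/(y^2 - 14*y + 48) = (y - 5)/(y - 6)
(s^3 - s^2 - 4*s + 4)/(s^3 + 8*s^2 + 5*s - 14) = (s - 2)/(s + 7)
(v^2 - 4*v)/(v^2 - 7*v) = (v - 4)/(v - 7)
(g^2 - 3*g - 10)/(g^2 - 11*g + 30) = (g + 2)/(g - 6)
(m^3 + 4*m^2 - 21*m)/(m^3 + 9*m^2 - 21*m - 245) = m*(m - 3)/(m^2 + 2*m - 35)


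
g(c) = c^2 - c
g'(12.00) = 23.00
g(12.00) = 132.00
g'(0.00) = -1.00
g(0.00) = 0.00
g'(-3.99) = -8.98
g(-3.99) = 19.91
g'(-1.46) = -3.92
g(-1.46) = 3.59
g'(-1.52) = -4.04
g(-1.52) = 3.83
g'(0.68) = 0.36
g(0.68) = -0.22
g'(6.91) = 12.82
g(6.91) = 40.84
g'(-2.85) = -6.70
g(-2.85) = 10.97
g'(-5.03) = -11.06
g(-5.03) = 30.33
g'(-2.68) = -6.36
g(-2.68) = 9.86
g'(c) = 2*c - 1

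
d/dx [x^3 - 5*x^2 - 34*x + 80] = 3*x^2 - 10*x - 34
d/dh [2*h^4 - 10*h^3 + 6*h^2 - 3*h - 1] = 8*h^3 - 30*h^2 + 12*h - 3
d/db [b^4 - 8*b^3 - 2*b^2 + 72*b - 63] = 4*b^3 - 24*b^2 - 4*b + 72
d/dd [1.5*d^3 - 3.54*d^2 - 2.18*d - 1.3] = 4.5*d^2 - 7.08*d - 2.18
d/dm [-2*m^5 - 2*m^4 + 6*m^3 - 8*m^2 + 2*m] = -10*m^4 - 8*m^3 + 18*m^2 - 16*m + 2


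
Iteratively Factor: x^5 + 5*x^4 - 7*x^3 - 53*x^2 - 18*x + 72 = (x - 3)*(x^4 + 8*x^3 + 17*x^2 - 2*x - 24) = (x - 3)*(x + 2)*(x^3 + 6*x^2 + 5*x - 12) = (x - 3)*(x + 2)*(x + 3)*(x^2 + 3*x - 4) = (x - 3)*(x + 2)*(x + 3)*(x + 4)*(x - 1)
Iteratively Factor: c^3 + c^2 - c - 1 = (c - 1)*(c^2 + 2*c + 1) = (c - 1)*(c + 1)*(c + 1)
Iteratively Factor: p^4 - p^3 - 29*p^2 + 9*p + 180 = (p + 3)*(p^3 - 4*p^2 - 17*p + 60) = (p - 5)*(p + 3)*(p^2 + p - 12) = (p - 5)*(p - 3)*(p + 3)*(p + 4)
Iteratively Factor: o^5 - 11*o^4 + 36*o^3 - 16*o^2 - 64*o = (o - 4)*(o^4 - 7*o^3 + 8*o^2 + 16*o) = (o - 4)^2*(o^3 - 3*o^2 - 4*o) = o*(o - 4)^2*(o^2 - 3*o - 4) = o*(o - 4)^2*(o + 1)*(o - 4)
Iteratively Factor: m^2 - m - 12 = (m - 4)*(m + 3)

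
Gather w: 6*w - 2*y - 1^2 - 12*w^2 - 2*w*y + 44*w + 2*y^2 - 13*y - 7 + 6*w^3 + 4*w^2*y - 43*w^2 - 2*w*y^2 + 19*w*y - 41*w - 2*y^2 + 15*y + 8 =6*w^3 + w^2*(4*y - 55) + w*(-2*y^2 + 17*y + 9)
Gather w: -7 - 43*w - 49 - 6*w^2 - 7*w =-6*w^2 - 50*w - 56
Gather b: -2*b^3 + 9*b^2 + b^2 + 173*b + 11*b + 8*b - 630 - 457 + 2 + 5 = -2*b^3 + 10*b^2 + 192*b - 1080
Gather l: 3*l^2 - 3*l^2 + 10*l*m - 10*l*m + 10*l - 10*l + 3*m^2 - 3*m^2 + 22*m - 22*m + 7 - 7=0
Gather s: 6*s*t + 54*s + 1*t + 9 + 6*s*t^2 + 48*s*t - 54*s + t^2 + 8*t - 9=s*(6*t^2 + 54*t) + t^2 + 9*t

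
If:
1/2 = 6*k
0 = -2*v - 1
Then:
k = 1/12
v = -1/2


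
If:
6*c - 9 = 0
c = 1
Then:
No Solution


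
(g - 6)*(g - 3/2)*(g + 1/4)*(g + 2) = g^4 - 21*g^3/4 - 59*g^2/8 + 33*g/2 + 9/2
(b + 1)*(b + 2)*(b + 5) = b^3 + 8*b^2 + 17*b + 10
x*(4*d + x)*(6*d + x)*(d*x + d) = 24*d^3*x^2 + 24*d^3*x + 10*d^2*x^3 + 10*d^2*x^2 + d*x^4 + d*x^3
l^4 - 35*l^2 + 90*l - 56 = (l - 4)*(l - 2)*(l - 1)*(l + 7)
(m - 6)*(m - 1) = m^2 - 7*m + 6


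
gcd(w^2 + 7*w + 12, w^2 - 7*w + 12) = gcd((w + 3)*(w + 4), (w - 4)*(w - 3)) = 1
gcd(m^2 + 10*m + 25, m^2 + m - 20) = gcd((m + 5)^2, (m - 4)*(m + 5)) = m + 5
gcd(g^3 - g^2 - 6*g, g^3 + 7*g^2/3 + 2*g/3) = g^2 + 2*g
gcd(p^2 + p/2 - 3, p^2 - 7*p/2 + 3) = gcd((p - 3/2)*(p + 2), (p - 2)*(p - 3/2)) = p - 3/2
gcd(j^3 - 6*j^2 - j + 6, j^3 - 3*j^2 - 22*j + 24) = j^2 - 7*j + 6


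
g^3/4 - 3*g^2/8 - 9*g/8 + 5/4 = (g/4 + 1/2)*(g - 5/2)*(g - 1)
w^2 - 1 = (w - 1)*(w + 1)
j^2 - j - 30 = (j - 6)*(j + 5)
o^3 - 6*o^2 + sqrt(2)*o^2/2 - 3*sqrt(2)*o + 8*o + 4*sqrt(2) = (o - 4)*(o - 2)*(o + sqrt(2)/2)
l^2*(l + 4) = l^3 + 4*l^2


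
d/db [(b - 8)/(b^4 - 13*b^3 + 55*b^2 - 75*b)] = (-3*b^3 + 43*b^2 - 152*b + 120)/(b^2*(b^5 - 21*b^4 + 174*b^3 - 710*b^2 + 1425*b - 1125))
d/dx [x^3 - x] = 3*x^2 - 1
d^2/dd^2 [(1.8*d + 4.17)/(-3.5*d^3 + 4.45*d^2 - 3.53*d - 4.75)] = (-132.3*d^5 - 444.78*d^4 + 1012.353*d^3 - 445.48065*d^2 + 580.69917*d - 219.847656)/(42.875*d^9 - 163.5375*d^8 + 337.65375*d^7 - 243.437125*d^6 - 103.339575*d^5 + 467.95011*d^4 - 166.799023*d^3 - 123.64155*d^2 + 238.936875*d + 107.171875)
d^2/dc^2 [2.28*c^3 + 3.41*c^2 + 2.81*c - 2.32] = 13.68*c + 6.82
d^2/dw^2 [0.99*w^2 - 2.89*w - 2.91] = 1.98000000000000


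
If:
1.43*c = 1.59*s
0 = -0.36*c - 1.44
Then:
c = -4.00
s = -3.60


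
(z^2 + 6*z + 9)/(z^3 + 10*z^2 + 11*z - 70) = (z^2 + 6*z + 9)/(z^3 + 10*z^2 + 11*z - 70)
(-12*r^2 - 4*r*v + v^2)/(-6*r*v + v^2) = (2*r + v)/v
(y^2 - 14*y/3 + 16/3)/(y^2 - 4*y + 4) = (y - 8/3)/(y - 2)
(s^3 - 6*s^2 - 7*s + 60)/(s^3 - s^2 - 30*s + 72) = (s^2 - 2*s - 15)/(s^2 + 3*s - 18)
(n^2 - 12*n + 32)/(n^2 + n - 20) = (n - 8)/(n + 5)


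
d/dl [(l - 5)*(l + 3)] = 2*l - 2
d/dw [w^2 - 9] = 2*w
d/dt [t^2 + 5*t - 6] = 2*t + 5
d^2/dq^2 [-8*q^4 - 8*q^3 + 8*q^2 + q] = -96*q^2 - 48*q + 16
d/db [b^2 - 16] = 2*b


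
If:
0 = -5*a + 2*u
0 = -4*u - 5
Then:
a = -1/2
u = -5/4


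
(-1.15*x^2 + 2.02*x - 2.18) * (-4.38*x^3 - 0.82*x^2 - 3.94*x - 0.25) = 5.037*x^5 - 7.9046*x^4 + 12.423*x^3 - 5.8837*x^2 + 8.0842*x + 0.545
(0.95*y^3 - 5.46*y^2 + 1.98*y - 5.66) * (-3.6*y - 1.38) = -3.42*y^4 + 18.345*y^3 + 0.4068*y^2 + 17.6436*y + 7.8108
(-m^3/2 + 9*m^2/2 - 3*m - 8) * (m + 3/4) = -m^4/2 + 33*m^3/8 + 3*m^2/8 - 41*m/4 - 6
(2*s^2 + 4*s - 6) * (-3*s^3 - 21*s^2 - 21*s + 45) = -6*s^5 - 54*s^4 - 108*s^3 + 132*s^2 + 306*s - 270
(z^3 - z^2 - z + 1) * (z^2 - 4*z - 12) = z^5 - 5*z^4 - 9*z^3 + 17*z^2 + 8*z - 12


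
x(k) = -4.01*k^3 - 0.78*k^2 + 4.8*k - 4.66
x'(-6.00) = -418.92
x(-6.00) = 804.62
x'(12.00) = -1746.24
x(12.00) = -6988.66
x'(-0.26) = 4.39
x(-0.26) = -5.89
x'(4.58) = -254.69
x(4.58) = -384.29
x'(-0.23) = 4.52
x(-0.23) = -5.76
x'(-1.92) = -36.55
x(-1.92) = 11.63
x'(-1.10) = -8.04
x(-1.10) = -5.55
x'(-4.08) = -189.09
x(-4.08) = 235.12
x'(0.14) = 4.35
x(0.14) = -4.01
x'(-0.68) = 0.30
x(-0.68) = -7.02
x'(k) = -12.03*k^2 - 1.56*k + 4.8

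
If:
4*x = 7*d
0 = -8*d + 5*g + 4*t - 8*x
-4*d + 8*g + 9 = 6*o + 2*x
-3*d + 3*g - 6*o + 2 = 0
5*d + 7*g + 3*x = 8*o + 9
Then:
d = 952/1017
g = -63/113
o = -841/2034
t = 23779/4068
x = 1666/1017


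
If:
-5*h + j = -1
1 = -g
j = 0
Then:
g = -1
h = 1/5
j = 0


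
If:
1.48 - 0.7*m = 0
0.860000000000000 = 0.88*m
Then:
No Solution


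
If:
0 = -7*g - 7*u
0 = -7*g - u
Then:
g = 0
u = 0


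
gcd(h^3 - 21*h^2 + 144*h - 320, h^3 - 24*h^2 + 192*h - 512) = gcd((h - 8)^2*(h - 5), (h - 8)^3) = h^2 - 16*h + 64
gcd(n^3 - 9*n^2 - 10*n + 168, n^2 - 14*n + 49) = n - 7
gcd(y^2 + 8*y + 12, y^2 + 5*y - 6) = y + 6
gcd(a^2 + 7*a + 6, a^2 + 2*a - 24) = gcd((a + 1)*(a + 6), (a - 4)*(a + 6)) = a + 6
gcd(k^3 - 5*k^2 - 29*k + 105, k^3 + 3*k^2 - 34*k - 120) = k + 5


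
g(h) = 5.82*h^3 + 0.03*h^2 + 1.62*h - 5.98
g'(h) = 17.46*h^2 + 0.06*h + 1.62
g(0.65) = -3.32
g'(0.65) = 9.04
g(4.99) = 725.99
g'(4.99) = 436.68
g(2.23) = 62.32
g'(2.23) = 88.58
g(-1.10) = -15.47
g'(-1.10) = 22.68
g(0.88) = -0.57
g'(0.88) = 15.19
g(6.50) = 1604.14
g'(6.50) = 739.70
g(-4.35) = -491.52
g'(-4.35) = 331.75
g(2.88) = 137.96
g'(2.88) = 146.61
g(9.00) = 4253.81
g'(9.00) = 1416.42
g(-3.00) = -167.71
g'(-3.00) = 158.58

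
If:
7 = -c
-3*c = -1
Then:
No Solution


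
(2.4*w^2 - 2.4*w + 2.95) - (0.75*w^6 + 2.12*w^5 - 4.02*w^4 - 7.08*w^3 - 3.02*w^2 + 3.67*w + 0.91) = -0.75*w^6 - 2.12*w^5 + 4.02*w^4 + 7.08*w^3 + 5.42*w^2 - 6.07*w + 2.04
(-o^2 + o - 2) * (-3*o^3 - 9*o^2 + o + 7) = 3*o^5 + 6*o^4 - 4*o^3 + 12*o^2 + 5*o - 14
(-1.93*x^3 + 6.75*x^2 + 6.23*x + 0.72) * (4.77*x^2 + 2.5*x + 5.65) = -9.2061*x^5 + 27.3725*x^4 + 35.6876*x^3 + 57.1469*x^2 + 36.9995*x + 4.068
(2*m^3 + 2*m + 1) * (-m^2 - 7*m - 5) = -2*m^5 - 14*m^4 - 12*m^3 - 15*m^2 - 17*m - 5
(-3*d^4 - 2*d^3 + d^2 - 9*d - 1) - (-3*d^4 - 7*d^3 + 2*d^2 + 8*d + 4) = 5*d^3 - d^2 - 17*d - 5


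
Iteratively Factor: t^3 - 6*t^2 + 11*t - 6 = (t - 3)*(t^2 - 3*t + 2) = (t - 3)*(t - 1)*(t - 2)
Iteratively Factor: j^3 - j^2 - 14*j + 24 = (j - 3)*(j^2 + 2*j - 8) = (j - 3)*(j + 4)*(j - 2)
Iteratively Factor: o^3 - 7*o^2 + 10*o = (o)*(o^2 - 7*o + 10) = o*(o - 2)*(o - 5)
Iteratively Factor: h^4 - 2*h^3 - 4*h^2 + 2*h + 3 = (h - 1)*(h^3 - h^2 - 5*h - 3) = (h - 1)*(h + 1)*(h^2 - 2*h - 3) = (h - 3)*(h - 1)*(h + 1)*(h + 1)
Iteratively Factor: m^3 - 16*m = (m)*(m^2 - 16) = m*(m + 4)*(m - 4)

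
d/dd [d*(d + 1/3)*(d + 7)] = 3*d^2 + 44*d/3 + 7/3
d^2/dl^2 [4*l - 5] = 0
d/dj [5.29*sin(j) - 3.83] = 5.29*cos(j)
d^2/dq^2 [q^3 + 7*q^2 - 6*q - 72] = 6*q + 14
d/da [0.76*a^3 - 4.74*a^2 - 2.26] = a*(2.28*a - 9.48)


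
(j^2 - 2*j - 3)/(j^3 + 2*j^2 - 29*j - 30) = (j - 3)/(j^2 + j - 30)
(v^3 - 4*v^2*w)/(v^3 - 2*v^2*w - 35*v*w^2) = v*(-v + 4*w)/(-v^2 + 2*v*w + 35*w^2)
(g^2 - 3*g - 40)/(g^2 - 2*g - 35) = (g - 8)/(g - 7)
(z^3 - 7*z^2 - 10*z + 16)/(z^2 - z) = z - 6 - 16/z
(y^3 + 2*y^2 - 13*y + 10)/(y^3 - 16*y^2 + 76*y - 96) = (y^2 + 4*y - 5)/(y^2 - 14*y + 48)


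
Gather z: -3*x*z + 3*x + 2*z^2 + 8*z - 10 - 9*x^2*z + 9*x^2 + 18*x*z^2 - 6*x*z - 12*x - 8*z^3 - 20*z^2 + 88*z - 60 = 9*x^2 - 9*x - 8*z^3 + z^2*(18*x - 18) + z*(-9*x^2 - 9*x + 96) - 70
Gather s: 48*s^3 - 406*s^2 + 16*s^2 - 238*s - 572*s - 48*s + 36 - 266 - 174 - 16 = 48*s^3 - 390*s^2 - 858*s - 420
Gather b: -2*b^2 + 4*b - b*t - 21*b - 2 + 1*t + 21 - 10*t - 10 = -2*b^2 + b*(-t - 17) - 9*t + 9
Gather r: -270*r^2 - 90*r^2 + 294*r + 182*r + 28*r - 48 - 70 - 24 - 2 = -360*r^2 + 504*r - 144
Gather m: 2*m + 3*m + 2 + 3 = 5*m + 5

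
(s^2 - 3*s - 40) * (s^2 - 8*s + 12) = s^4 - 11*s^3 - 4*s^2 + 284*s - 480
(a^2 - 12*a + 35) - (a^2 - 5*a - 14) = 49 - 7*a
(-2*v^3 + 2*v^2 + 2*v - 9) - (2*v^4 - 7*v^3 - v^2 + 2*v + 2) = -2*v^4 + 5*v^3 + 3*v^2 - 11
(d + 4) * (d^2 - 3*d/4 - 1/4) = d^3 + 13*d^2/4 - 13*d/4 - 1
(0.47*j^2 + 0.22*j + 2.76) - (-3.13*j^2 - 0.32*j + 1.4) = 3.6*j^2 + 0.54*j + 1.36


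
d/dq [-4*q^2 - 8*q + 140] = -8*q - 8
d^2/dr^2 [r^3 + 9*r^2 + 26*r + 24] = 6*r + 18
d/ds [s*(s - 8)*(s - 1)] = 3*s^2 - 18*s + 8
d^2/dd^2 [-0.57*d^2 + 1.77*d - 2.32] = -1.14000000000000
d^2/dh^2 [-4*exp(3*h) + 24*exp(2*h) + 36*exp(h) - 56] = (-36*exp(2*h) + 96*exp(h) + 36)*exp(h)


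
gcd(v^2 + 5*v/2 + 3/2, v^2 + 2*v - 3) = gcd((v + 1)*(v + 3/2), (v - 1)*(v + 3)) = 1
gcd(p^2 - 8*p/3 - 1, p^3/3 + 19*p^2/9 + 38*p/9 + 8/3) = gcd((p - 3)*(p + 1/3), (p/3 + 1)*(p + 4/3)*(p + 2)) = 1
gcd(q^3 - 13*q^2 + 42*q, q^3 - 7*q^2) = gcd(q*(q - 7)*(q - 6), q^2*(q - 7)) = q^2 - 7*q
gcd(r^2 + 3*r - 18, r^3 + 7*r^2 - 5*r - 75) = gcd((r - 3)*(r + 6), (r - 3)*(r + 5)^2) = r - 3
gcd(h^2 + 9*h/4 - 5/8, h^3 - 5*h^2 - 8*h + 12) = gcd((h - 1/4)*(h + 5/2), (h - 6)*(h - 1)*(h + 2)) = 1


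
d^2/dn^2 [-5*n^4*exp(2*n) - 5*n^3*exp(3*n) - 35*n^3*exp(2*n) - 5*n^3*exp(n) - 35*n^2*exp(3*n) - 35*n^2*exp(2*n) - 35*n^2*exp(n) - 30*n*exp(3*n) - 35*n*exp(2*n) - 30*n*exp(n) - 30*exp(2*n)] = 5*(-4*n^4*exp(n) - 9*n^3*exp(2*n) - 44*n^3*exp(n) - n^3 - 81*n^2*exp(2*n) - 124*n^2*exp(n) - 13*n^2 - 144*n*exp(2*n) - 126*n*exp(n) - 40*n - 50*exp(2*n) - 66*exp(n) - 26)*exp(n)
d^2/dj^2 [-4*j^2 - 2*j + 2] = -8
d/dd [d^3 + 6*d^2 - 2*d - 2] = 3*d^2 + 12*d - 2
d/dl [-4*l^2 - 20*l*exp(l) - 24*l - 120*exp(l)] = -20*l*exp(l) - 8*l - 140*exp(l) - 24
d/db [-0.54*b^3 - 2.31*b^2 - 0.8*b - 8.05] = -1.62*b^2 - 4.62*b - 0.8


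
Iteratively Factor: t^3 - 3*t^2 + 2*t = (t - 1)*(t^2 - 2*t) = t*(t - 1)*(t - 2)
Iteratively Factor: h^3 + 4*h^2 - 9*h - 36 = (h - 3)*(h^2 + 7*h + 12) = (h - 3)*(h + 4)*(h + 3)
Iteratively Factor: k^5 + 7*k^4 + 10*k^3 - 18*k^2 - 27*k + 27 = (k + 3)*(k^4 + 4*k^3 - 2*k^2 - 12*k + 9) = (k + 3)^2*(k^3 + k^2 - 5*k + 3) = (k - 1)*(k + 3)^2*(k^2 + 2*k - 3) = (k - 1)^2*(k + 3)^2*(k + 3)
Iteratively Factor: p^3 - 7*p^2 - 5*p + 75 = (p - 5)*(p^2 - 2*p - 15) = (p - 5)*(p + 3)*(p - 5)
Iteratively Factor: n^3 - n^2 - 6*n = (n - 3)*(n^2 + 2*n) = (n - 3)*(n + 2)*(n)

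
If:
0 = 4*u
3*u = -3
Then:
No Solution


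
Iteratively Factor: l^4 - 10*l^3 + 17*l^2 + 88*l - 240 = (l - 4)*(l^3 - 6*l^2 - 7*l + 60) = (l - 4)*(l + 3)*(l^2 - 9*l + 20) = (l - 5)*(l - 4)*(l + 3)*(l - 4)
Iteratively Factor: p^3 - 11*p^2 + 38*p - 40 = (p - 5)*(p^2 - 6*p + 8) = (p - 5)*(p - 4)*(p - 2)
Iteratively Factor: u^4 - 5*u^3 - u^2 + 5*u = (u - 1)*(u^3 - 4*u^2 - 5*u) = u*(u - 1)*(u^2 - 4*u - 5) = u*(u - 5)*(u - 1)*(u + 1)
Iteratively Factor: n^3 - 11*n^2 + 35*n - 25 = (n - 5)*(n^2 - 6*n + 5) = (n - 5)^2*(n - 1)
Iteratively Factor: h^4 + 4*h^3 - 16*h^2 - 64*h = (h - 4)*(h^3 + 8*h^2 + 16*h) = (h - 4)*(h + 4)*(h^2 + 4*h) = (h - 4)*(h + 4)^2*(h)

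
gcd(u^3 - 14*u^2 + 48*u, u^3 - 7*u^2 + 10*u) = u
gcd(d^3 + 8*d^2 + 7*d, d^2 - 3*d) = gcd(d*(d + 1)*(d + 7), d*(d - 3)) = d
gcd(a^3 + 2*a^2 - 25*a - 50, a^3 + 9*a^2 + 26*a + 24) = a + 2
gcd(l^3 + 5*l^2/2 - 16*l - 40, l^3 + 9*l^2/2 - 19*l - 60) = l^2 - 3*l/2 - 10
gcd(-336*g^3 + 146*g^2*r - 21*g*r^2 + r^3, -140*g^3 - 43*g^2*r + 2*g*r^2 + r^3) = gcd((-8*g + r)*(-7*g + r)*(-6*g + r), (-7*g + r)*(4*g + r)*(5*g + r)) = -7*g + r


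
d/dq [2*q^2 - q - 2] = 4*q - 1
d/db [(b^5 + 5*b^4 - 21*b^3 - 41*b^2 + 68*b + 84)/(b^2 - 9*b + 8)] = (3*b^6 - 26*b^5 - 116*b^4 + 538*b^3 - 203*b^2 - 824*b + 1300)/(b^4 - 18*b^3 + 97*b^2 - 144*b + 64)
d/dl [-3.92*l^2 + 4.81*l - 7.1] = 4.81 - 7.84*l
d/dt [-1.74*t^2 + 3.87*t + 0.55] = 3.87 - 3.48*t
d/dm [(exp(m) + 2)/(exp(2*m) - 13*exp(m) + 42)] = (-(exp(m) + 2)*(2*exp(m) - 13) + exp(2*m) - 13*exp(m) + 42)*exp(m)/(exp(2*m) - 13*exp(m) + 42)^2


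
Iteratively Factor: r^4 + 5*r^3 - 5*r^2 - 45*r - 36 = (r - 3)*(r^3 + 8*r^2 + 19*r + 12) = (r - 3)*(r + 3)*(r^2 + 5*r + 4) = (r - 3)*(r + 3)*(r + 4)*(r + 1)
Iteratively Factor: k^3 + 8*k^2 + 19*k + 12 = (k + 1)*(k^2 + 7*k + 12) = (k + 1)*(k + 4)*(k + 3)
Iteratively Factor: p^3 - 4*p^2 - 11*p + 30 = (p - 2)*(p^2 - 2*p - 15) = (p - 5)*(p - 2)*(p + 3)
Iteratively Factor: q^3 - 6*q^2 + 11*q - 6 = (q - 3)*(q^2 - 3*q + 2) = (q - 3)*(q - 1)*(q - 2)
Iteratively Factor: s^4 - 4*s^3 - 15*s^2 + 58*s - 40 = (s - 2)*(s^3 - 2*s^2 - 19*s + 20) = (s - 2)*(s - 1)*(s^2 - s - 20) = (s - 2)*(s - 1)*(s + 4)*(s - 5)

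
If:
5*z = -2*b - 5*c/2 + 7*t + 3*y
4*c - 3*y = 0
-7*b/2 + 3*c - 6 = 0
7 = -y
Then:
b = -87/14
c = -21/4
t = 5*z/7 - 255/392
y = -7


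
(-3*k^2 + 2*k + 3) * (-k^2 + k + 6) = 3*k^4 - 5*k^3 - 19*k^2 + 15*k + 18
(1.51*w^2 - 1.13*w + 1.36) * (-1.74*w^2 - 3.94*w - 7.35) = -2.6274*w^4 - 3.9832*w^3 - 9.0127*w^2 + 2.9471*w - 9.996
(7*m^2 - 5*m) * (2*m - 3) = 14*m^3 - 31*m^2 + 15*m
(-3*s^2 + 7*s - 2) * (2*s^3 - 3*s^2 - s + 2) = -6*s^5 + 23*s^4 - 22*s^3 - 7*s^2 + 16*s - 4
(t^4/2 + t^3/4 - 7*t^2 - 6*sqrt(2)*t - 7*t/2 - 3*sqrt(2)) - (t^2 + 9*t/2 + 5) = t^4/2 + t^3/4 - 8*t^2 - 6*sqrt(2)*t - 8*t - 5 - 3*sqrt(2)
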